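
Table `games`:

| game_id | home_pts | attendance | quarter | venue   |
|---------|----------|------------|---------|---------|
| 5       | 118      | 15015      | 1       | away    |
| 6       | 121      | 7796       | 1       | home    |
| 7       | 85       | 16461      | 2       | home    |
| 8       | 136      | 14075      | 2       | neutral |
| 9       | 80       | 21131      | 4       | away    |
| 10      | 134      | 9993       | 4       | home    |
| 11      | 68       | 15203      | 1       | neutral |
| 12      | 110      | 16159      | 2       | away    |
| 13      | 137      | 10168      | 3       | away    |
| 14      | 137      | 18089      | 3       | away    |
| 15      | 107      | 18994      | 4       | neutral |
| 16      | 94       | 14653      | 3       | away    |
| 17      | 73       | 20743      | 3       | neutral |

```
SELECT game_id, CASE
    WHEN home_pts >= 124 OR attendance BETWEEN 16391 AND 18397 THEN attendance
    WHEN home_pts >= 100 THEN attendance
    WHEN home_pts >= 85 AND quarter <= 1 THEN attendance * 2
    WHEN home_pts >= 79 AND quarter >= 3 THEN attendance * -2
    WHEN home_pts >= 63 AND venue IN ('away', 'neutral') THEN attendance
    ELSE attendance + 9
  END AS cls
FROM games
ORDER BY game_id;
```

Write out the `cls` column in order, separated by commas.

game_id=5: home_pts >= 100 → 15015
game_id=6: home_pts >= 100 → 7796
game_id=7: home_pts >= 124 OR attendance BETWEEN 16391 AND 18397 → 16461
game_id=8: home_pts >= 124 OR attendance BETWEEN 16391 AND 18397 → 14075
game_id=9: home_pts >= 79 AND quarter >= 3 → -42262
game_id=10: home_pts >= 124 OR attendance BETWEEN 16391 AND 18397 → 9993
game_id=11: home_pts >= 63 AND venue IN ('away', 'neutral') → 15203
game_id=12: home_pts >= 100 → 16159
game_id=13: home_pts >= 124 OR attendance BETWEEN 16391 AND 18397 → 10168
game_id=14: home_pts >= 124 OR attendance BETWEEN 16391 AND 18397 → 18089
game_id=15: home_pts >= 100 → 18994
game_id=16: home_pts >= 79 AND quarter >= 3 → -29306
game_id=17: home_pts >= 63 AND venue IN ('away', 'neutral') → 20743

15015, 7796, 16461, 14075, -42262, 9993, 15203, 16159, 10168, 18089, 18994, -29306, 20743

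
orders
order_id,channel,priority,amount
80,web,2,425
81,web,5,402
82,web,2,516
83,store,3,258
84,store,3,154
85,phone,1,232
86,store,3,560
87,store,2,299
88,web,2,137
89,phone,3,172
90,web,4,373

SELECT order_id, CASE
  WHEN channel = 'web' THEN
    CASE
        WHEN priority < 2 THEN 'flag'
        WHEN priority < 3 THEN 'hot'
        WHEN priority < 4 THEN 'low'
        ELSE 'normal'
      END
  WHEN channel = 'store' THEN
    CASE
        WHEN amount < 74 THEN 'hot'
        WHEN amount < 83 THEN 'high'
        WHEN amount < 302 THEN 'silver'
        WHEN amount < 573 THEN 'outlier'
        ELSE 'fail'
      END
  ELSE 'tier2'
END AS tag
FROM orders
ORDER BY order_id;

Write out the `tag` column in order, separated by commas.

order_id=80: channel='web' → inner[priority < 3] → hot
order_id=81: channel='web' → inner[ELSE] → normal
order_id=82: channel='web' → inner[priority < 3] → hot
order_id=83: channel='store' → inner[amount < 302] → silver
order_id=84: channel='store' → inner[amount < 302] → silver
order_id=85: channel='phone' → outer ELSE → tier2
order_id=86: channel='store' → inner[amount < 573] → outlier
order_id=87: channel='store' → inner[amount < 302] → silver
order_id=88: channel='web' → inner[priority < 3] → hot
order_id=89: channel='phone' → outer ELSE → tier2
order_id=90: channel='web' → inner[ELSE] → normal

hot, normal, hot, silver, silver, tier2, outlier, silver, hot, tier2, normal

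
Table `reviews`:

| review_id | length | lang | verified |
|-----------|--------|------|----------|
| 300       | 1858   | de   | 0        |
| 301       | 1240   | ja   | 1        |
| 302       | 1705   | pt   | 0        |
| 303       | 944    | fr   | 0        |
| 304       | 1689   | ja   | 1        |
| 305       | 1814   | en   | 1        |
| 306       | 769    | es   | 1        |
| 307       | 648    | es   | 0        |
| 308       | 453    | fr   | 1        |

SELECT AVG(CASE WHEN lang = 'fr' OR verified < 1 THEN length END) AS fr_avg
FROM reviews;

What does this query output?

1121.6

review_id=300: ✓ → 1858
review_id=301: ✗
review_id=302: ✓ → 1705
review_id=303: ✓ → 944
review_id=304: ✗
review_id=305: ✗
review_id=306: ✗
review_id=307: ✓ → 648
review_id=308: ✓ → 453
fr_avg = (1858 + 1705 + 944 + 648 + 453) / 5 = 1121.6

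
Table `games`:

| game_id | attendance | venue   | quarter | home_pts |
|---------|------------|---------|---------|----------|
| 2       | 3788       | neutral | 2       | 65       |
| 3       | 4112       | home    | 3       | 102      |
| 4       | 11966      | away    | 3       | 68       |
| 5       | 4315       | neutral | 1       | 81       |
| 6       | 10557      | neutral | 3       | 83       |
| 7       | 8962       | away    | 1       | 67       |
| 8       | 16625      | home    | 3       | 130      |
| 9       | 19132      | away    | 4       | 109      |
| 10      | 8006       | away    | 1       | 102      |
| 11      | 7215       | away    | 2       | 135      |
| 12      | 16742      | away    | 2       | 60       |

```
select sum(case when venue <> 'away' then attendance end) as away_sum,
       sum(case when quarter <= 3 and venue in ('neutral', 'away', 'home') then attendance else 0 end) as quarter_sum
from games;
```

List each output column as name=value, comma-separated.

[away_sum: venue <> 'away']
game_id=2: ✓ → 3788
game_id=3: ✓ → 4112
game_id=4: ✗
game_id=5: ✓ → 4315
game_id=6: ✓ → 10557
game_id=7: ✗
game_id=8: ✓ → 16625
game_id=9: ✗
game_id=10: ✗
game_id=11: ✗
game_id=12: ✗
away_sum = 3788 + 4112 + 4315 + 10557 + 16625 = 39397
—
[quarter_sum: quarter <= 3 and venue in ('neutral', 'away', 'home')]
game_id=2: ✓ → 3788
game_id=3: ✓ → 4112
game_id=4: ✓ → 11966
game_id=5: ✓ → 4315
game_id=6: ✓ → 10557
game_id=7: ✓ → 8962
game_id=8: ✓ → 16625
game_id=9: ✗
game_id=10: ✓ → 8006
game_id=11: ✓ → 7215
game_id=12: ✓ → 16742
quarter_sum = 3788 + 4112 + 11966 + 4315 + 10557 + 8962 + 16625 + 8006 + 7215 + 16742 = 92288

away_sum=39397, quarter_sum=92288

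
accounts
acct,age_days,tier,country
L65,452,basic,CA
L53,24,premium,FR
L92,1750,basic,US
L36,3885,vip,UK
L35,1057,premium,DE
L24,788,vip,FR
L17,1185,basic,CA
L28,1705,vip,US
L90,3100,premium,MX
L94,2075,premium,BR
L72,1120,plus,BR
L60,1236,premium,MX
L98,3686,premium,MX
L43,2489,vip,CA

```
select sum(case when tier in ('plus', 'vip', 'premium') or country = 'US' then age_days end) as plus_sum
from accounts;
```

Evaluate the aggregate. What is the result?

acct=L65: ✗
acct=L53: ✓ → 24
acct=L92: ✓ → 1750
acct=L36: ✓ → 3885
acct=L35: ✓ → 1057
acct=L24: ✓ → 788
acct=L17: ✗
acct=L28: ✓ → 1705
acct=L90: ✓ → 3100
acct=L94: ✓ → 2075
acct=L72: ✓ → 1120
acct=L60: ✓ → 1236
acct=L98: ✓ → 3686
acct=L43: ✓ → 2489
plus_sum = 24 + 1750 + 3885 + 1057 + 788 + 1705 + 3100 + 2075 + 1120 + 1236 + 3686 + 2489 = 22915

22915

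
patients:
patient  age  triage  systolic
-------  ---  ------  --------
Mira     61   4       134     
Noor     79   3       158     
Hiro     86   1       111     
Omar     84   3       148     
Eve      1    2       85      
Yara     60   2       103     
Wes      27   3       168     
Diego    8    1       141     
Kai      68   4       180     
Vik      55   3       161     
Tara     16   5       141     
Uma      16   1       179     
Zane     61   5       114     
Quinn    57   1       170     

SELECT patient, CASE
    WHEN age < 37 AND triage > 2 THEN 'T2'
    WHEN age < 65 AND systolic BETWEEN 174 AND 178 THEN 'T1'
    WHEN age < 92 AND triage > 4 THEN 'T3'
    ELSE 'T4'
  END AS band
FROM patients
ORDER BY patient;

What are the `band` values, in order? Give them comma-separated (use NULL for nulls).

patient=Diego: ELSE → T4
patient=Eve: ELSE → T4
patient=Hiro: ELSE → T4
patient=Kai: ELSE → T4
patient=Mira: ELSE → T4
patient=Noor: ELSE → T4
patient=Omar: ELSE → T4
patient=Quinn: ELSE → T4
patient=Tara: age < 37 AND triage > 2 → T2
patient=Uma: ELSE → T4
patient=Vik: ELSE → T4
patient=Wes: age < 37 AND triage > 2 → T2
patient=Yara: ELSE → T4
patient=Zane: age < 92 AND triage > 4 → T3

T4, T4, T4, T4, T4, T4, T4, T4, T2, T4, T4, T2, T4, T3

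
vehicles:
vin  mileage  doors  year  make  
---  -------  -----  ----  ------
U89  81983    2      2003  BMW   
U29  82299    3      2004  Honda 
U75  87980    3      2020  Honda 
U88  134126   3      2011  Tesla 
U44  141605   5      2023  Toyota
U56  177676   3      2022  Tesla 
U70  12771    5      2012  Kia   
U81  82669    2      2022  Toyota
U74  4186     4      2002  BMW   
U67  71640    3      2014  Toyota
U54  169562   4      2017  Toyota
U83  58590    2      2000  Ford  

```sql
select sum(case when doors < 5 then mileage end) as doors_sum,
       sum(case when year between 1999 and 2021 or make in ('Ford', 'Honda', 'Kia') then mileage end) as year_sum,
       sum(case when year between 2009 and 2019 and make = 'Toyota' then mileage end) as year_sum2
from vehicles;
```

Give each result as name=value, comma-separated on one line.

doors_sum=950711, year_sum=703137, year_sum2=241202

[doors_sum: doors < 5]
vin=U89: ✓ → 81983
vin=U29: ✓ → 82299
vin=U75: ✓ → 87980
vin=U88: ✓ → 134126
vin=U44: ✗
vin=U56: ✓ → 177676
vin=U70: ✗
vin=U81: ✓ → 82669
vin=U74: ✓ → 4186
vin=U67: ✓ → 71640
vin=U54: ✓ → 169562
vin=U83: ✓ → 58590
doors_sum = 81983 + 82299 + 87980 + 134126 + 177676 + 82669 + 4186 + 71640 + 169562 + 58590 = 950711
—
[year_sum: year between 1999 and 2021 or make in ('Ford', 'Honda', 'Kia')]
vin=U89: ✓ → 81983
vin=U29: ✓ → 82299
vin=U75: ✓ → 87980
vin=U88: ✓ → 134126
vin=U44: ✗
vin=U56: ✗
vin=U70: ✓ → 12771
vin=U81: ✗
vin=U74: ✓ → 4186
vin=U67: ✓ → 71640
vin=U54: ✓ → 169562
vin=U83: ✓ → 58590
year_sum = 81983 + 82299 + 87980 + 134126 + 12771 + 4186 + 71640 + 169562 + 58590 = 703137
—
[year_sum2: year between 2009 and 2019 and make = 'Toyota']
vin=U89: ✗
vin=U29: ✗
vin=U75: ✗
vin=U88: ✗
vin=U44: ✗
vin=U56: ✗
vin=U70: ✗
vin=U81: ✗
vin=U74: ✗
vin=U67: ✓ → 71640
vin=U54: ✓ → 169562
vin=U83: ✗
year_sum2 = 71640 + 169562 = 241202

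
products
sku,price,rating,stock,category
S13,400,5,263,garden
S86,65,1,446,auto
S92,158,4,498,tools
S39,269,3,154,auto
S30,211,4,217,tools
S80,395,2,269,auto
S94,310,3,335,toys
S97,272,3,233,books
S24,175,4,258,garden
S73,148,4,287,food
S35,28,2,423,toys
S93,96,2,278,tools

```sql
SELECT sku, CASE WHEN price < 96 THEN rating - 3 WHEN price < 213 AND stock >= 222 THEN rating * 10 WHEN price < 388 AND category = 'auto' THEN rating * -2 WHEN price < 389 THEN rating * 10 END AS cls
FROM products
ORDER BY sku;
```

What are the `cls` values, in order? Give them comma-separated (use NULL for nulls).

NULL, 40, 40, -1, -6, 40, NULL, -2, 40, 20, 30, 30

sku=S13: (no match → NULL) → NULL
sku=S24: price < 213 AND stock >= 222 → 40
sku=S30: price < 389 → 40
sku=S35: price < 96 → -1
sku=S39: price < 388 AND category = 'auto' → -6
sku=S73: price < 213 AND stock >= 222 → 40
sku=S80: (no match → NULL) → NULL
sku=S86: price < 96 → -2
sku=S92: price < 213 AND stock >= 222 → 40
sku=S93: price < 213 AND stock >= 222 → 20
sku=S94: price < 389 → 30
sku=S97: price < 389 → 30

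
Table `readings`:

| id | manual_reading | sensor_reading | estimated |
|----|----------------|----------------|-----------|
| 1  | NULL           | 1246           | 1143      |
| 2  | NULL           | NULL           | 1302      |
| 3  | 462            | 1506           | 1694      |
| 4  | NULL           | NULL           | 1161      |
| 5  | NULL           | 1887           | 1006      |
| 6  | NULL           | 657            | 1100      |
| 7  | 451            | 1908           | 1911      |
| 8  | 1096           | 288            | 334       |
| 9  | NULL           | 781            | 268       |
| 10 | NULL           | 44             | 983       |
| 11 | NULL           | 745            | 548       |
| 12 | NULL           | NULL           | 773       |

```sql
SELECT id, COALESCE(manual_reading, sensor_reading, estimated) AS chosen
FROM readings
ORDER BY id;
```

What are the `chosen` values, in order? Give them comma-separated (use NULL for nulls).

1246, 1302, 462, 1161, 1887, 657, 451, 1096, 781, 44, 745, 773

id=1: manual_reading=NULL, sensor_reading=1246 → 1246
id=2: manual_reading=NULL, sensor_reading=NULL, estimated=1302 → 1302
id=3: manual_reading=462 → 462
id=4: manual_reading=NULL, sensor_reading=NULL, estimated=1161 → 1161
id=5: manual_reading=NULL, sensor_reading=1887 → 1887
id=6: manual_reading=NULL, sensor_reading=657 → 657
id=7: manual_reading=451 → 451
id=8: manual_reading=1096 → 1096
id=9: manual_reading=NULL, sensor_reading=781 → 781
id=10: manual_reading=NULL, sensor_reading=44 → 44
id=11: manual_reading=NULL, sensor_reading=745 → 745
id=12: manual_reading=NULL, sensor_reading=NULL, estimated=773 → 773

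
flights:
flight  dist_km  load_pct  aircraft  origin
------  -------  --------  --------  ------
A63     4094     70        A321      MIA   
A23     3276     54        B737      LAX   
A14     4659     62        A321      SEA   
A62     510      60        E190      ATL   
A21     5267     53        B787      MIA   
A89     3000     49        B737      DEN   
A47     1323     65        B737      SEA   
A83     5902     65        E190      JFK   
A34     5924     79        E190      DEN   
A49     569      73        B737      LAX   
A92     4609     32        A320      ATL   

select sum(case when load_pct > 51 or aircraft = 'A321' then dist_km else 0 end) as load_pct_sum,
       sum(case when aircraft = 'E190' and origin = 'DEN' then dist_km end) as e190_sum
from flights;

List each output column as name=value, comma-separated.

[load_pct_sum: load_pct > 51 or aircraft = 'A321']
flight=A63: ✓ → 4094
flight=A23: ✓ → 3276
flight=A14: ✓ → 4659
flight=A62: ✓ → 510
flight=A21: ✓ → 5267
flight=A89: ✗
flight=A47: ✓ → 1323
flight=A83: ✓ → 5902
flight=A34: ✓ → 5924
flight=A49: ✓ → 569
flight=A92: ✗
load_pct_sum = 4094 + 3276 + 4659 + 510 + 5267 + 1323 + 5902 + 5924 + 569 = 31524
—
[e190_sum: aircraft = 'E190' and origin = 'DEN']
flight=A63: ✗
flight=A23: ✗
flight=A14: ✗
flight=A62: ✗
flight=A21: ✗
flight=A89: ✗
flight=A47: ✗
flight=A83: ✗
flight=A34: ✓ → 5924
flight=A49: ✗
flight=A92: ✗
e190_sum = 5924

load_pct_sum=31524, e190_sum=5924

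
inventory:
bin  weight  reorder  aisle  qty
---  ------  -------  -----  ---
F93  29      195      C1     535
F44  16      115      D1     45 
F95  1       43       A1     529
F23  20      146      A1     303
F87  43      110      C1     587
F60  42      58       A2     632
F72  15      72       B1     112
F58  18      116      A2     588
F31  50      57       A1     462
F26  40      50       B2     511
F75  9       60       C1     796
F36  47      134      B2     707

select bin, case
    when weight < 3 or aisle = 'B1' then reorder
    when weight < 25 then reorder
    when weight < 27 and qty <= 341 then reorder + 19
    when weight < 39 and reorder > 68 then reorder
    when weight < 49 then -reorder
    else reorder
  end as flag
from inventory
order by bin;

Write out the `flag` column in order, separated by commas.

146, -50, 57, -134, 115, 116, -58, 72, 60, -110, 195, 43

bin=F23: weight < 25 → 146
bin=F26: weight < 49 → -50
bin=F31: ELSE → 57
bin=F36: weight < 49 → -134
bin=F44: weight < 25 → 115
bin=F58: weight < 25 → 116
bin=F60: weight < 49 → -58
bin=F72: weight < 3 or aisle = 'B1' → 72
bin=F75: weight < 25 → 60
bin=F87: weight < 49 → -110
bin=F93: weight < 39 and reorder > 68 → 195
bin=F95: weight < 3 or aisle = 'B1' → 43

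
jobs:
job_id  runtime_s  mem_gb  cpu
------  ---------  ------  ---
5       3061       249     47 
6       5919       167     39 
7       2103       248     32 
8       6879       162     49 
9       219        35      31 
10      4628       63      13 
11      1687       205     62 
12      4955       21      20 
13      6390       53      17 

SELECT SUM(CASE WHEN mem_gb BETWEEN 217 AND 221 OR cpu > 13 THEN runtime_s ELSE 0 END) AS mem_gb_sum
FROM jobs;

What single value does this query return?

31213

job_id=5: ✓ → 3061
job_id=6: ✓ → 5919
job_id=7: ✓ → 2103
job_id=8: ✓ → 6879
job_id=9: ✓ → 219
job_id=10: ✗
job_id=11: ✓ → 1687
job_id=12: ✓ → 4955
job_id=13: ✓ → 6390
mem_gb_sum = 3061 + 5919 + 2103 + 6879 + 219 + 1687 + 4955 + 6390 = 31213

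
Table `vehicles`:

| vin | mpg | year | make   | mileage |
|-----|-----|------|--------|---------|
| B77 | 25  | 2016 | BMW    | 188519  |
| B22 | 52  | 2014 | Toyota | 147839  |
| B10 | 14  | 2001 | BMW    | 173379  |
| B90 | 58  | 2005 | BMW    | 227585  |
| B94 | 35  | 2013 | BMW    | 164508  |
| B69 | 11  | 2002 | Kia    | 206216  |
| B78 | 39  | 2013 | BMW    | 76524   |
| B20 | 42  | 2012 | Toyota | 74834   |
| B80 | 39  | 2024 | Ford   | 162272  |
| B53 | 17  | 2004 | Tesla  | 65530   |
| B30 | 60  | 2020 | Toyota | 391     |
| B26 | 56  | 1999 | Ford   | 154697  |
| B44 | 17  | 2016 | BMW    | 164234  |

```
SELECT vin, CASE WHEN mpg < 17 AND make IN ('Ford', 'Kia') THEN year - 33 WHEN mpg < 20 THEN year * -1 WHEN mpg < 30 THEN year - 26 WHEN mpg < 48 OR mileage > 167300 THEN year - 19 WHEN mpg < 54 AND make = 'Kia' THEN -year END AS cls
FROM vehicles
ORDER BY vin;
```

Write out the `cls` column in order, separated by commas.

vin=B10: mpg < 20 → -2001
vin=B20: mpg < 48 OR mileage > 167300 → 1993
vin=B22: (no match → NULL) → NULL
vin=B26: (no match → NULL) → NULL
vin=B30: (no match → NULL) → NULL
vin=B44: mpg < 20 → -2016
vin=B53: mpg < 20 → -2004
vin=B69: mpg < 17 AND make IN ('Ford', 'Kia') → 1969
vin=B77: mpg < 30 → 1990
vin=B78: mpg < 48 OR mileage > 167300 → 1994
vin=B80: mpg < 48 OR mileage > 167300 → 2005
vin=B90: mpg < 48 OR mileage > 167300 → 1986
vin=B94: mpg < 48 OR mileage > 167300 → 1994

-2001, 1993, NULL, NULL, NULL, -2016, -2004, 1969, 1990, 1994, 2005, 1986, 1994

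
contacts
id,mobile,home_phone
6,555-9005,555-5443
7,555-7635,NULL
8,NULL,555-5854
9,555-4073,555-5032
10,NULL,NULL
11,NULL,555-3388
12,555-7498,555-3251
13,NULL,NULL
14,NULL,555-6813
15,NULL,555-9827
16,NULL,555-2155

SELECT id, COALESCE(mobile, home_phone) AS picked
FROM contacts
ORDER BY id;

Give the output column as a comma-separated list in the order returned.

555-9005, 555-7635, 555-5854, 555-4073, NULL, 555-3388, 555-7498, NULL, 555-6813, 555-9827, 555-2155

id=6: mobile=555-9005 → 555-9005
id=7: mobile=555-7635 → 555-7635
id=8: mobile=NULL, home_phone=555-5854 → 555-5854
id=9: mobile=555-4073 → 555-4073
id=10: mobile=NULL, home_phone=NULL (all NULL) → NULL
id=11: mobile=NULL, home_phone=555-3388 → 555-3388
id=12: mobile=555-7498 → 555-7498
id=13: mobile=NULL, home_phone=NULL (all NULL) → NULL
id=14: mobile=NULL, home_phone=555-6813 → 555-6813
id=15: mobile=NULL, home_phone=555-9827 → 555-9827
id=16: mobile=NULL, home_phone=555-2155 → 555-2155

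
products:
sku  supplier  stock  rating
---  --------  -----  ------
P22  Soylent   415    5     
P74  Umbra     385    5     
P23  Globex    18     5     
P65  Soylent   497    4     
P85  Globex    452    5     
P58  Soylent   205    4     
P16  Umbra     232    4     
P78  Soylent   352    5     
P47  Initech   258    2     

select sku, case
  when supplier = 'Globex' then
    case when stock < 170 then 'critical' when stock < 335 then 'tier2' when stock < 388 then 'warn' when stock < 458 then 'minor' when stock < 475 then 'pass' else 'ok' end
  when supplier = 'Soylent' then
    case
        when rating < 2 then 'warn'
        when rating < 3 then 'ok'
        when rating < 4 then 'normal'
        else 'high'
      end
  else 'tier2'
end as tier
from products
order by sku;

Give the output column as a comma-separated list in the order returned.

tier2, high, critical, tier2, high, high, tier2, high, minor

sku=P16: supplier='Umbra' → outer ELSE → tier2
sku=P22: supplier='Soylent' → inner[ELSE] → high
sku=P23: supplier='Globex' → inner[stock < 170] → critical
sku=P47: supplier='Initech' → outer ELSE → tier2
sku=P58: supplier='Soylent' → inner[ELSE] → high
sku=P65: supplier='Soylent' → inner[ELSE] → high
sku=P74: supplier='Umbra' → outer ELSE → tier2
sku=P78: supplier='Soylent' → inner[ELSE] → high
sku=P85: supplier='Globex' → inner[stock < 458] → minor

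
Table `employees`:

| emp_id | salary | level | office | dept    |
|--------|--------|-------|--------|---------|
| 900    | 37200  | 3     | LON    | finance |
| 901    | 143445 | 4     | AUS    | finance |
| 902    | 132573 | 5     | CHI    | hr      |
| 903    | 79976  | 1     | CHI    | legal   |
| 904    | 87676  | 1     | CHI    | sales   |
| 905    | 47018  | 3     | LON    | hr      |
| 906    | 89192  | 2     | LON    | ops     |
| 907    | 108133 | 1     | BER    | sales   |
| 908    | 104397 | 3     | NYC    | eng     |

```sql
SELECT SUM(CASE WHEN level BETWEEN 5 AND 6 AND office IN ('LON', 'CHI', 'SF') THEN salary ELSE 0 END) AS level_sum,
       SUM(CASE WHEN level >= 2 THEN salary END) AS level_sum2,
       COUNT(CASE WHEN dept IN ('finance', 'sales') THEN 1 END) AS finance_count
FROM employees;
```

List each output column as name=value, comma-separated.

[level_sum: level BETWEEN 5 AND 6 AND office IN ('LON', 'CHI', 'SF')]
emp_id=900: ✗
emp_id=901: ✗
emp_id=902: ✓ → 132573
emp_id=903: ✗
emp_id=904: ✗
emp_id=905: ✗
emp_id=906: ✗
emp_id=907: ✗
emp_id=908: ✗
level_sum = 132573
—
[level_sum2: level >= 2]
emp_id=900: ✓ → 37200
emp_id=901: ✓ → 143445
emp_id=902: ✓ → 132573
emp_id=903: ✗
emp_id=904: ✗
emp_id=905: ✓ → 47018
emp_id=906: ✓ → 89192
emp_id=907: ✗
emp_id=908: ✓ → 104397
level_sum2 = 37200 + 143445 + 132573 + 47018 + 89192 + 104397 = 553825
—
[finance_count: dept IN ('finance', 'sales')]
emp_id=900: ✓ → 1
emp_id=901: ✓ → 1
emp_id=902: ✗
emp_id=903: ✗
emp_id=904: ✓ → 1
emp_id=905: ✗
emp_id=906: ✗
emp_id=907: ✓ → 1
emp_id=908: ✗
finance_count = COUNT(1, 1, 1, 1) = 4

level_sum=132573, level_sum2=553825, finance_count=4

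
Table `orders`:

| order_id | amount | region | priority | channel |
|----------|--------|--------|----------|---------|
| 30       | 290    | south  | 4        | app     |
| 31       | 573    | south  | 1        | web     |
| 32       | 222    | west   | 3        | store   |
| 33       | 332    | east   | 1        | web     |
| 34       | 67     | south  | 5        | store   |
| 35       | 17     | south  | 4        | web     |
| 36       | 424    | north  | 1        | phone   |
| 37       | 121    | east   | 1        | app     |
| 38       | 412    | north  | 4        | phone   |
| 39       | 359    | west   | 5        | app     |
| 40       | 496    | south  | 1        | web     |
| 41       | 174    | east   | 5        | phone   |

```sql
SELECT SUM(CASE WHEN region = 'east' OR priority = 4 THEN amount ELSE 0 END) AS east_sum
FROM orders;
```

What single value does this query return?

order_id=30: ✓ → 290
order_id=31: ✗
order_id=32: ✗
order_id=33: ✓ → 332
order_id=34: ✗
order_id=35: ✓ → 17
order_id=36: ✗
order_id=37: ✓ → 121
order_id=38: ✓ → 412
order_id=39: ✗
order_id=40: ✗
order_id=41: ✓ → 174
east_sum = 290 + 332 + 17 + 121 + 412 + 174 = 1346

1346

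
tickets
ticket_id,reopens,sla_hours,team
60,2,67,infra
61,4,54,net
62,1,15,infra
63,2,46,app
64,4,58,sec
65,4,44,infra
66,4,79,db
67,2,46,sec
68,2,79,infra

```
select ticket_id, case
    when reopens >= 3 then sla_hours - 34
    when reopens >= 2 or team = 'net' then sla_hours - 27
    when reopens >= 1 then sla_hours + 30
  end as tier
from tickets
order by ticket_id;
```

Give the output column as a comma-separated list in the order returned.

ticket_id=60: reopens >= 2 or team = 'net' → 40
ticket_id=61: reopens >= 3 → 20
ticket_id=62: reopens >= 1 → 45
ticket_id=63: reopens >= 2 or team = 'net' → 19
ticket_id=64: reopens >= 3 → 24
ticket_id=65: reopens >= 3 → 10
ticket_id=66: reopens >= 3 → 45
ticket_id=67: reopens >= 2 or team = 'net' → 19
ticket_id=68: reopens >= 2 or team = 'net' → 52

40, 20, 45, 19, 24, 10, 45, 19, 52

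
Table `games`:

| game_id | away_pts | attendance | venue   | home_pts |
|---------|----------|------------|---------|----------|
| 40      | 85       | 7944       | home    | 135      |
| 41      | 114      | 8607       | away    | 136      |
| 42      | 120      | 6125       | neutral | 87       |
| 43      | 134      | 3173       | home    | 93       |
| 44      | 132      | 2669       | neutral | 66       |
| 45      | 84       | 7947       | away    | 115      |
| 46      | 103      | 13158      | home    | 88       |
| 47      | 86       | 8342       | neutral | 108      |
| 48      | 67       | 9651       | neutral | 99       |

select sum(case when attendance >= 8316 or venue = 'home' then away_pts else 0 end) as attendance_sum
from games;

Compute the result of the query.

game_id=40: ✓ → 85
game_id=41: ✓ → 114
game_id=42: ✗
game_id=43: ✓ → 134
game_id=44: ✗
game_id=45: ✗
game_id=46: ✓ → 103
game_id=47: ✓ → 86
game_id=48: ✓ → 67
attendance_sum = 85 + 114 + 134 + 103 + 86 + 67 = 589

589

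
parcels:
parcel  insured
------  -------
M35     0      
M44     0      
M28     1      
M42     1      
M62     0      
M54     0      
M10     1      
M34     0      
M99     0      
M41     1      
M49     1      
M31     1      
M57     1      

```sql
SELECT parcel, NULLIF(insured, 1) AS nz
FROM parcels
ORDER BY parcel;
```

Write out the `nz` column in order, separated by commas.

parcel=M10: insured=1 vs 1: equal → NULL
parcel=M28: insured=1 vs 1: equal → NULL
parcel=M31: insured=1 vs 1: equal → NULL
parcel=M34: insured=0 vs 1: differ → 0
parcel=M35: insured=0 vs 1: differ → 0
parcel=M41: insured=1 vs 1: equal → NULL
parcel=M42: insured=1 vs 1: equal → NULL
parcel=M44: insured=0 vs 1: differ → 0
parcel=M49: insured=1 vs 1: equal → NULL
parcel=M54: insured=0 vs 1: differ → 0
parcel=M57: insured=1 vs 1: equal → NULL
parcel=M62: insured=0 vs 1: differ → 0
parcel=M99: insured=0 vs 1: differ → 0

NULL, NULL, NULL, 0, 0, NULL, NULL, 0, NULL, 0, NULL, 0, 0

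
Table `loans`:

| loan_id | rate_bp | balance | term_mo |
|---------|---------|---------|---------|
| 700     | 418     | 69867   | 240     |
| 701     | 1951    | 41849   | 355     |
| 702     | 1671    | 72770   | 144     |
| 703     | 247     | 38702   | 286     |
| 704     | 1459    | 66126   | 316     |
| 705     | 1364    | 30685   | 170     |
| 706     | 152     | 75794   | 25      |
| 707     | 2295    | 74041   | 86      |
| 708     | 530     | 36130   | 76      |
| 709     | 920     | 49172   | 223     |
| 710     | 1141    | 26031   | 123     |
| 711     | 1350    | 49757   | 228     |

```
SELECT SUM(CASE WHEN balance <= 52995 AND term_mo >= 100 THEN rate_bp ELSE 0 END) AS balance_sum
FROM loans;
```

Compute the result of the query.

loan_id=700: ✗
loan_id=701: ✓ → 1951
loan_id=702: ✗
loan_id=703: ✓ → 247
loan_id=704: ✗
loan_id=705: ✓ → 1364
loan_id=706: ✗
loan_id=707: ✗
loan_id=708: ✗
loan_id=709: ✓ → 920
loan_id=710: ✓ → 1141
loan_id=711: ✓ → 1350
balance_sum = 1951 + 247 + 1364 + 920 + 1141 + 1350 = 6973

6973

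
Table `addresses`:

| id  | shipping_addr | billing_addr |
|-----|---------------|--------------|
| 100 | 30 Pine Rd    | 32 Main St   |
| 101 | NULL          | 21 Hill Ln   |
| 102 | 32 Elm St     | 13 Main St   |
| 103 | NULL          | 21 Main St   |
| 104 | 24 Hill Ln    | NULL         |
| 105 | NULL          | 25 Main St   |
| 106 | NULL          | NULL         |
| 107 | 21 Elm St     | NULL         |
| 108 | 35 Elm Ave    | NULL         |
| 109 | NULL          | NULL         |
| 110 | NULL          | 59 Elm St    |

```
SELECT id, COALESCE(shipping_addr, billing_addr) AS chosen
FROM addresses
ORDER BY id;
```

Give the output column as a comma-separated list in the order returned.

id=100: shipping_addr=30 Pine Rd → 30 Pine Rd
id=101: shipping_addr=NULL, billing_addr=21 Hill Ln → 21 Hill Ln
id=102: shipping_addr=32 Elm St → 32 Elm St
id=103: shipping_addr=NULL, billing_addr=21 Main St → 21 Main St
id=104: shipping_addr=24 Hill Ln → 24 Hill Ln
id=105: shipping_addr=NULL, billing_addr=25 Main St → 25 Main St
id=106: shipping_addr=NULL, billing_addr=NULL (all NULL) → NULL
id=107: shipping_addr=21 Elm St → 21 Elm St
id=108: shipping_addr=35 Elm Ave → 35 Elm Ave
id=109: shipping_addr=NULL, billing_addr=NULL (all NULL) → NULL
id=110: shipping_addr=NULL, billing_addr=59 Elm St → 59 Elm St

30 Pine Rd, 21 Hill Ln, 32 Elm St, 21 Main St, 24 Hill Ln, 25 Main St, NULL, 21 Elm St, 35 Elm Ave, NULL, 59 Elm St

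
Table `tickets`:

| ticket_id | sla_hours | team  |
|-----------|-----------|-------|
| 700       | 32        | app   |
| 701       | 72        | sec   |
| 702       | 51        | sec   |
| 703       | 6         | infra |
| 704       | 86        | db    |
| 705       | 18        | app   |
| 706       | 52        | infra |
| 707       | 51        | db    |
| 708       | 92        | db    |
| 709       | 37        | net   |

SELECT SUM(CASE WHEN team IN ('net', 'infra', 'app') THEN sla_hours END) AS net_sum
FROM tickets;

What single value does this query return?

ticket_id=700: ✓ → 32
ticket_id=701: ✗
ticket_id=702: ✗
ticket_id=703: ✓ → 6
ticket_id=704: ✗
ticket_id=705: ✓ → 18
ticket_id=706: ✓ → 52
ticket_id=707: ✗
ticket_id=708: ✗
ticket_id=709: ✓ → 37
net_sum = 32 + 6 + 18 + 52 + 37 = 145

145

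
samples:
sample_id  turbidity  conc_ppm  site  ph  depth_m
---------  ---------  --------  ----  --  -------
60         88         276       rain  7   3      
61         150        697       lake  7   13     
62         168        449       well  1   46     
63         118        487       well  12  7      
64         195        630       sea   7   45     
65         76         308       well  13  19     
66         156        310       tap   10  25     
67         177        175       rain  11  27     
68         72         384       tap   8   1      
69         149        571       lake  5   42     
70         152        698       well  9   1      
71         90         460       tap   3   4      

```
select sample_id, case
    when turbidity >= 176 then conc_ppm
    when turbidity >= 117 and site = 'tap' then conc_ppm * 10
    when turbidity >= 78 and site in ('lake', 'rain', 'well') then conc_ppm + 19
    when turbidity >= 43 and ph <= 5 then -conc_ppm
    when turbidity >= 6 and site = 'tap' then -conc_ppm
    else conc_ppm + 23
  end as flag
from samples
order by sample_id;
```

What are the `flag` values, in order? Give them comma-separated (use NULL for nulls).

295, 716, 468, 506, 630, 331, 3100, 175, -384, 590, 717, -460

sample_id=60: turbidity >= 78 and site in ('lake', 'rain', 'well') → 295
sample_id=61: turbidity >= 78 and site in ('lake', 'rain', 'well') → 716
sample_id=62: turbidity >= 78 and site in ('lake', 'rain', 'well') → 468
sample_id=63: turbidity >= 78 and site in ('lake', 'rain', 'well') → 506
sample_id=64: turbidity >= 176 → 630
sample_id=65: ELSE → 331
sample_id=66: turbidity >= 117 and site = 'tap' → 3100
sample_id=67: turbidity >= 176 → 175
sample_id=68: turbidity >= 6 and site = 'tap' → -384
sample_id=69: turbidity >= 78 and site in ('lake', 'rain', 'well') → 590
sample_id=70: turbidity >= 78 and site in ('lake', 'rain', 'well') → 717
sample_id=71: turbidity >= 43 and ph <= 5 → -460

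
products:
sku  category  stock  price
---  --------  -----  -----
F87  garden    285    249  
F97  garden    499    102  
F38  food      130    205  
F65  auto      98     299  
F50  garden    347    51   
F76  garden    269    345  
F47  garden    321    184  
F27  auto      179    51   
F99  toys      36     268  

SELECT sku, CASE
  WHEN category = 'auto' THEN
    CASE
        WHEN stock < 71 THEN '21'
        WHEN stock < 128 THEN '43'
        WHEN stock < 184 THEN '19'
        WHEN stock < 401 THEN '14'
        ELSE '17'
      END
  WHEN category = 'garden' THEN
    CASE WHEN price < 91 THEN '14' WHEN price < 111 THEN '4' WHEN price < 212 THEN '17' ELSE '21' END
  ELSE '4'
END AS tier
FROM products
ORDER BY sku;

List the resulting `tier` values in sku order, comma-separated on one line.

sku=F27: category='auto' → inner[stock < 184] → 19
sku=F38: category='food' → outer ELSE → 4
sku=F47: category='garden' → inner[price < 212] → 17
sku=F50: category='garden' → inner[price < 91] → 14
sku=F65: category='auto' → inner[stock < 128] → 43
sku=F76: category='garden' → inner[ELSE] → 21
sku=F87: category='garden' → inner[ELSE] → 21
sku=F97: category='garden' → inner[price < 111] → 4
sku=F99: category='toys' → outer ELSE → 4

19, 4, 17, 14, 43, 21, 21, 4, 4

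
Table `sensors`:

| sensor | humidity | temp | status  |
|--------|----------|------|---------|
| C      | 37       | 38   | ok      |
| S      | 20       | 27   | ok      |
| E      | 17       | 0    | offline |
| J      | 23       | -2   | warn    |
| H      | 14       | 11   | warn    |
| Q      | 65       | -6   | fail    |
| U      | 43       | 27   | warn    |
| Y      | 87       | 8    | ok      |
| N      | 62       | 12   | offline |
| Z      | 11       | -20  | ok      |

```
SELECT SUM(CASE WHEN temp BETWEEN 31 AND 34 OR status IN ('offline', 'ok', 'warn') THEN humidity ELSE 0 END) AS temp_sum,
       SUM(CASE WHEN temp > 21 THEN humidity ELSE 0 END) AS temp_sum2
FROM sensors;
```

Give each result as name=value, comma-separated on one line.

[temp_sum: temp BETWEEN 31 AND 34 OR status IN ('offline', 'ok', 'warn')]
sensor=C: ✓ → 37
sensor=S: ✓ → 20
sensor=E: ✓ → 17
sensor=J: ✓ → 23
sensor=H: ✓ → 14
sensor=Q: ✗
sensor=U: ✓ → 43
sensor=Y: ✓ → 87
sensor=N: ✓ → 62
sensor=Z: ✓ → 11
temp_sum = 37 + 20 + 17 + 23 + 14 + 43 + 87 + 62 + 11 = 314
—
[temp_sum2: temp > 21]
sensor=C: ✓ → 37
sensor=S: ✓ → 20
sensor=E: ✗
sensor=J: ✗
sensor=H: ✗
sensor=Q: ✗
sensor=U: ✓ → 43
sensor=Y: ✗
sensor=N: ✗
sensor=Z: ✗
temp_sum2 = 37 + 20 + 43 = 100

temp_sum=314, temp_sum2=100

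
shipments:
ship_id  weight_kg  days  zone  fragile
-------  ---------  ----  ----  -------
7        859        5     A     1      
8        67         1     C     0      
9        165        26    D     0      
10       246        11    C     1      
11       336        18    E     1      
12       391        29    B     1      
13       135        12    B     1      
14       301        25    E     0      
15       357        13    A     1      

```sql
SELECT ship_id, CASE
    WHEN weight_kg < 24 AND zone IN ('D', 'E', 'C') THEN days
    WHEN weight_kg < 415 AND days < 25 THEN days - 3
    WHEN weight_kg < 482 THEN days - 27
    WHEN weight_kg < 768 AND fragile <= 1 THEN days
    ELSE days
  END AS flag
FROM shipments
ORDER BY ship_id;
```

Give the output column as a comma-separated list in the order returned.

ship_id=7: ELSE → 5
ship_id=8: weight_kg < 415 AND days < 25 → -2
ship_id=9: weight_kg < 482 → -1
ship_id=10: weight_kg < 415 AND days < 25 → 8
ship_id=11: weight_kg < 415 AND days < 25 → 15
ship_id=12: weight_kg < 482 → 2
ship_id=13: weight_kg < 415 AND days < 25 → 9
ship_id=14: weight_kg < 482 → -2
ship_id=15: weight_kg < 415 AND days < 25 → 10

5, -2, -1, 8, 15, 2, 9, -2, 10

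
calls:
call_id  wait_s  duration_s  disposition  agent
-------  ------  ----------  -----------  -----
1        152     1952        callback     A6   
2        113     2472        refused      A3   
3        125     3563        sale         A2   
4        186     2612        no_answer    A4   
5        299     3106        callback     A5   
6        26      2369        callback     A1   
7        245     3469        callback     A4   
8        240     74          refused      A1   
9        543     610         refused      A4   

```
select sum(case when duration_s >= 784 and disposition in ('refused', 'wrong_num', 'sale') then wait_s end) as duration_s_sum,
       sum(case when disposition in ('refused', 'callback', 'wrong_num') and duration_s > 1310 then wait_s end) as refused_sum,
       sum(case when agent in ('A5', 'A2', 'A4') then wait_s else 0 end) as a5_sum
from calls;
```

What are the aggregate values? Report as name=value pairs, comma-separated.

[duration_s_sum: duration_s >= 784 and disposition in ('refused', 'wrong_num', 'sale')]
call_id=1: ✗
call_id=2: ✓ → 113
call_id=3: ✓ → 125
call_id=4: ✗
call_id=5: ✗
call_id=6: ✗
call_id=7: ✗
call_id=8: ✗
call_id=9: ✗
duration_s_sum = 113 + 125 = 238
—
[refused_sum: disposition in ('refused', 'callback', 'wrong_num') and duration_s > 1310]
call_id=1: ✓ → 152
call_id=2: ✓ → 113
call_id=3: ✗
call_id=4: ✗
call_id=5: ✓ → 299
call_id=6: ✓ → 26
call_id=7: ✓ → 245
call_id=8: ✗
call_id=9: ✗
refused_sum = 152 + 113 + 299 + 26 + 245 = 835
—
[a5_sum: agent in ('A5', 'A2', 'A4')]
call_id=1: ✗
call_id=2: ✗
call_id=3: ✓ → 125
call_id=4: ✓ → 186
call_id=5: ✓ → 299
call_id=6: ✗
call_id=7: ✓ → 245
call_id=8: ✗
call_id=9: ✓ → 543
a5_sum = 125 + 186 + 299 + 245 + 543 = 1398

duration_s_sum=238, refused_sum=835, a5_sum=1398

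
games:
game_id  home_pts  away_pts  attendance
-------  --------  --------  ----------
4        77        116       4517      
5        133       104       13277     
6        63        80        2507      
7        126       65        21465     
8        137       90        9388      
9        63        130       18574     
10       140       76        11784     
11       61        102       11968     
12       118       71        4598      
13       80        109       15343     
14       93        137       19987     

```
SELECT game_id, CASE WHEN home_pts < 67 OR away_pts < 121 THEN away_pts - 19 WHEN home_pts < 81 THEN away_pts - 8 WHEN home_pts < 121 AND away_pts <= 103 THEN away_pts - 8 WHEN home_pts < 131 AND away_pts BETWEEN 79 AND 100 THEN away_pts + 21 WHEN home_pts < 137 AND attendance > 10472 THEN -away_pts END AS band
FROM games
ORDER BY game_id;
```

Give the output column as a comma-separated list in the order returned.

97, 85, 61, 46, 71, 111, 57, 83, 52, 90, -137

game_id=4: home_pts < 67 OR away_pts < 121 → 97
game_id=5: home_pts < 67 OR away_pts < 121 → 85
game_id=6: home_pts < 67 OR away_pts < 121 → 61
game_id=7: home_pts < 67 OR away_pts < 121 → 46
game_id=8: home_pts < 67 OR away_pts < 121 → 71
game_id=9: home_pts < 67 OR away_pts < 121 → 111
game_id=10: home_pts < 67 OR away_pts < 121 → 57
game_id=11: home_pts < 67 OR away_pts < 121 → 83
game_id=12: home_pts < 67 OR away_pts < 121 → 52
game_id=13: home_pts < 67 OR away_pts < 121 → 90
game_id=14: home_pts < 137 AND attendance > 10472 → -137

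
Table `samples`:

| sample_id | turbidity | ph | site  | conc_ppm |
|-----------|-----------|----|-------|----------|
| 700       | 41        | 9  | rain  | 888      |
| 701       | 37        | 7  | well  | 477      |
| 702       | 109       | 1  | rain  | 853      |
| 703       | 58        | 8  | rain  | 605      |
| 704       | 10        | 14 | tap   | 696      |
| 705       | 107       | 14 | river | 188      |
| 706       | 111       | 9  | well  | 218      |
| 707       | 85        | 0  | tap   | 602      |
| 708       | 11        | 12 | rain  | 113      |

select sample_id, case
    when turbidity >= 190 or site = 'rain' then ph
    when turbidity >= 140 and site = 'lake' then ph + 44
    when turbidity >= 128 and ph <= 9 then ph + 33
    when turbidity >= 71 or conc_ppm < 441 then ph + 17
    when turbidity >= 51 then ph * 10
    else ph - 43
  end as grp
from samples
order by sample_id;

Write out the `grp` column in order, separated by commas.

9, -36, 1, 8, -29, 31, 26, 17, 12

sample_id=700: turbidity >= 190 or site = 'rain' → 9
sample_id=701: ELSE → -36
sample_id=702: turbidity >= 190 or site = 'rain' → 1
sample_id=703: turbidity >= 190 or site = 'rain' → 8
sample_id=704: ELSE → -29
sample_id=705: turbidity >= 71 or conc_ppm < 441 → 31
sample_id=706: turbidity >= 71 or conc_ppm < 441 → 26
sample_id=707: turbidity >= 71 or conc_ppm < 441 → 17
sample_id=708: turbidity >= 190 or site = 'rain' → 12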